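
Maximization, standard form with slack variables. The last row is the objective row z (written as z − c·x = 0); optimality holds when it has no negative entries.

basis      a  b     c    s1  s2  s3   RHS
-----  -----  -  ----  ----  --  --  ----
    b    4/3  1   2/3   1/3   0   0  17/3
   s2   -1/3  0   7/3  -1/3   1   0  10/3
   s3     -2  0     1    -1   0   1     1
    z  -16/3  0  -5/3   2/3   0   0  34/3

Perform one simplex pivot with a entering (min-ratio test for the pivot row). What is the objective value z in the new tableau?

Ratio test on column a — row 1: (17/3)/(4/3) = 17/4; row 2: entry -1/3 ≤ 0; row 3: entry -2 ≤ 0. Minimum is 17/4 at row 1 (b leaves); pivot element 4/3.
Pivot on row 1; the z-row RHS becomes 34/3 − (-16/3)·(17/4) = 34.

34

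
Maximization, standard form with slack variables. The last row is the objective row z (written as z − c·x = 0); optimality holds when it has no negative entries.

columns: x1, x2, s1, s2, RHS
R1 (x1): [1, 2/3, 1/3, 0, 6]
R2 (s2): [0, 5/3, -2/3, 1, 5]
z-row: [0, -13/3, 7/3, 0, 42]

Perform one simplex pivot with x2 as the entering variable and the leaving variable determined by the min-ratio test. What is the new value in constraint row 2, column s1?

-2/5

Ratio test on column x2 — row 1: 6/(2/3) = 9; row 2: 5/(5/3) = 3. Minimum is 3 at row 2 (s2 leaves); pivot element 5/3.
Divide row 2 by 5/3; eliminate column x2 from the other rows.
In the new row 2, the s1 entry is the old entry divided by the pivot: (-2/3)/(5/3) = -2/5.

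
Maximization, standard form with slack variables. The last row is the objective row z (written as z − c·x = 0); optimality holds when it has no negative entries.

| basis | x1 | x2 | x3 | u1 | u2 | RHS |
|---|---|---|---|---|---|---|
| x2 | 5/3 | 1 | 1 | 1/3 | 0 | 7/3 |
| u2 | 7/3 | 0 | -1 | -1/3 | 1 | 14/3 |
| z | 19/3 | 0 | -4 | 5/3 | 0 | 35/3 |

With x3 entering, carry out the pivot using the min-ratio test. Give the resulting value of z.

Ratio test on column x3 — row 1: (7/3)/1 = 7/3; row 2: entry -1 ≤ 0. Minimum is 7/3 at row 1 (x2 leaves); pivot element 1.
Pivot on row 1; the z-row RHS becomes 35/3 − (-4)·(7/3) = 21.

21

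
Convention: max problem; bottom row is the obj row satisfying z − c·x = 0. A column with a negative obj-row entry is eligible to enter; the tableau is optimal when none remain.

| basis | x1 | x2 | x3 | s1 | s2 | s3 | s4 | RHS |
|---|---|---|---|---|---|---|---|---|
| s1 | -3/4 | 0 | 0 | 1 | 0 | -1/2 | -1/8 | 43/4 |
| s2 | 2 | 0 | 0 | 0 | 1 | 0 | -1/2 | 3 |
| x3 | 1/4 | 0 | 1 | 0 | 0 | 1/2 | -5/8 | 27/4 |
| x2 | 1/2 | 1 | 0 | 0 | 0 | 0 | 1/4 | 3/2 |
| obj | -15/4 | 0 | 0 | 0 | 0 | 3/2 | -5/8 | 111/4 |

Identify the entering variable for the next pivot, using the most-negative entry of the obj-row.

Negative obj-row entries: x1: -15/4, s4: -5/8.
The most negative is -15/4 in column x1, so x1 enters.

x1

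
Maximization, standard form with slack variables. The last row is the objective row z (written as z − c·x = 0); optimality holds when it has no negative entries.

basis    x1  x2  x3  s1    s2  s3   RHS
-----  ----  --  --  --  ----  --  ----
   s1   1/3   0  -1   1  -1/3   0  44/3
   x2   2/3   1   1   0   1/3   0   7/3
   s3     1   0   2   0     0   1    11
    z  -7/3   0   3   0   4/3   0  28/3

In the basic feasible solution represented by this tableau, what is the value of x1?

x1 is not in the basis, so in the current basic feasible solution x1 = 0.

0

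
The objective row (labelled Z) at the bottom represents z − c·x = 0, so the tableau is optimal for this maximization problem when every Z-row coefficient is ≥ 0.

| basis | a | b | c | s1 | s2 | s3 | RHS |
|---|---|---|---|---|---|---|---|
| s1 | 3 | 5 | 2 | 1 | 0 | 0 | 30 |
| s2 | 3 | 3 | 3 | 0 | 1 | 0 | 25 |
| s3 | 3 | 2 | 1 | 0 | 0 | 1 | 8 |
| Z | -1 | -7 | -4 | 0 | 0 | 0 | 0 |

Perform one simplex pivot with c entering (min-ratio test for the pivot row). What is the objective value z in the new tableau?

32

Ratio test on column c — row 1: 30/2 = 15; row 2: 25/3 = 25/3; row 3: 8/1 = 8. Minimum is 8 at row 3 (s3 leaves); pivot element 1.
Pivot on row 3; the Z-row RHS becomes 0 − (-4)·8 = 32.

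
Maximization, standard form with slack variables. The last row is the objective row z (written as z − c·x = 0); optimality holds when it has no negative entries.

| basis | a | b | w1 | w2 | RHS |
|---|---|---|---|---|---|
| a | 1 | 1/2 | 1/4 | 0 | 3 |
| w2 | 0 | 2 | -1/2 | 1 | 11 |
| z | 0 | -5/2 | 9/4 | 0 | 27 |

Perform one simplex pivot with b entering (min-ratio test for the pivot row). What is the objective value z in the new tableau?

163/4

Ratio test on column b — row 1: 3/(1/2) = 6; row 2: 11/2 = 11/2. Minimum is 11/2 at row 2 (w2 leaves); pivot element 2.
Pivot on row 2; the z-row RHS becomes 27 − (-5/2)·(11/2) = 163/4.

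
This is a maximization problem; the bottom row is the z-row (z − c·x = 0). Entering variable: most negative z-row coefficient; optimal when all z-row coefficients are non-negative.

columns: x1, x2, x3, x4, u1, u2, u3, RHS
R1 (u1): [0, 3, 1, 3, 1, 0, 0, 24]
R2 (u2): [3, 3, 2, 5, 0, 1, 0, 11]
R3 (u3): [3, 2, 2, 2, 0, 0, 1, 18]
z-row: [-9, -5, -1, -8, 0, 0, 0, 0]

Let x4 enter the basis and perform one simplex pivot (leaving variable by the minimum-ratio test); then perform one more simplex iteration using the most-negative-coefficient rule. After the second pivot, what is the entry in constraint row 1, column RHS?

Ratio test on column x4 — row 1: 24/3 = 8; row 2: 11/5 = 11/5; row 3: 18/2 = 9. Minimum is 11/5 at row 2 (u2 leaves); pivot element 5.
Divide row 2 by 5; eliminate column x4 from the other rows.
Second iteration: most negative z-row entry is -21/5 in column x1, so x1 enters.
Ratio test on column x1 — row 1: entry -9/5 ≤ 0; row 2: (11/5)/(3/5) = 11/3; row 3: (68/5)/(9/5) = 68/9. Minimum is 11/3 at row 2 (x4 leaves); pivot element 3/5.
Divide row 2 by 3/5; eliminate column x1 from the other rows.
After both pivots, the entry at constraint row 1, column RHS is 24.

24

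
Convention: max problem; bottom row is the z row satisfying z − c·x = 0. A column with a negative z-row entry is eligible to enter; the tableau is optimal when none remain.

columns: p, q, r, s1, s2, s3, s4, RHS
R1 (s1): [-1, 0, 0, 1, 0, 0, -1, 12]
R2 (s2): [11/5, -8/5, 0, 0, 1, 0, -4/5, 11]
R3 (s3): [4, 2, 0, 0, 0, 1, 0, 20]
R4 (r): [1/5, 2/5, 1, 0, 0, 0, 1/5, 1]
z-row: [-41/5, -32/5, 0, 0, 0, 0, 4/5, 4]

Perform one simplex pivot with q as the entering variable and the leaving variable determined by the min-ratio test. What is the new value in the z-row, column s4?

4

Ratio test on column q — row 1: entry 0 ≤ 0; row 2: entry -8/5 ≤ 0; row 3: 20/2 = 10; row 4: 1/(2/5) = 5/2. Minimum is 5/2 at row 4 (r leaves); pivot element 2/5.
Divide row 4 by 2/5; eliminate column q from the other rows.
z-row update in column s4: 4/5 − (-32/5)·(1/2) = 4.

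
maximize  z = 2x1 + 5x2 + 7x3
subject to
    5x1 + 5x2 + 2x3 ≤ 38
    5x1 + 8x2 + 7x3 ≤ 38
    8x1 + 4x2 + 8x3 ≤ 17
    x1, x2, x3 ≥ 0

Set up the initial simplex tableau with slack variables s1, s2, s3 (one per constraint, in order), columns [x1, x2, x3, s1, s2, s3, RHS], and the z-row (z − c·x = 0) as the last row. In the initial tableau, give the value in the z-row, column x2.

The z-row carries the negated objective coefficients: the x2 entry is -5.

-5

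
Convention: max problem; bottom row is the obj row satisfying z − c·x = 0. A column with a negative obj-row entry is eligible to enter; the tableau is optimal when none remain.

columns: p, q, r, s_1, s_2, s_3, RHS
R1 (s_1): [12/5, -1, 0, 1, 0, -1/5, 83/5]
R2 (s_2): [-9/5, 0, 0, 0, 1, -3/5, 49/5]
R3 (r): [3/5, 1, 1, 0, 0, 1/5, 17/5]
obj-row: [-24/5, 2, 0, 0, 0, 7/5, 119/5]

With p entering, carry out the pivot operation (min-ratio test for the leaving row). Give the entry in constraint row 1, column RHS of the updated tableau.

Ratio test on column p — row 1: (83/5)/(12/5) = 83/12; row 2: entry -9/5 ≤ 0; row 3: (17/5)/(3/5) = 17/3. Minimum is 17/3 at row 3 (r leaves); pivot element 3/5.
Divide row 3 by 3/5; eliminate column p from the other rows.
Row 1 update in column RHS: 83/5 − (12/5)·(17/3) = 3.

3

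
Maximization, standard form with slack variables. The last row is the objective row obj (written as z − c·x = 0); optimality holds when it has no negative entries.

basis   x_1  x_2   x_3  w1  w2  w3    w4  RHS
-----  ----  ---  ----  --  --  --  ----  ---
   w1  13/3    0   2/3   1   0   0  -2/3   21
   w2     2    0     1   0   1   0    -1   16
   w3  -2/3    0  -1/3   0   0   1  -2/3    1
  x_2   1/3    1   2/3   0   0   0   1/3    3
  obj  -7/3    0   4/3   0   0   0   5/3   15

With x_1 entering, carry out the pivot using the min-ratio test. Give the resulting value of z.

342/13

Ratio test on column x_1 — row 1: 21/(13/3) = 63/13; row 2: 16/2 = 8; row 3: entry -2/3 ≤ 0; row 4: 3/(1/3) = 9. Minimum is 63/13 at row 1 (w1 leaves); pivot element 13/3.
Pivot on row 1; the obj-row RHS becomes 15 − (-7/3)·(63/13) = 342/13.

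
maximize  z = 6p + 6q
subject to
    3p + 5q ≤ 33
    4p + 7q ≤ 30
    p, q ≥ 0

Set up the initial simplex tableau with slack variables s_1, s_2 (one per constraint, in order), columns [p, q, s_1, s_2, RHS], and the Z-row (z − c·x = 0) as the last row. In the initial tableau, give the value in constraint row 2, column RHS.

The RHS of constraint 2 is b_2 = 30.

30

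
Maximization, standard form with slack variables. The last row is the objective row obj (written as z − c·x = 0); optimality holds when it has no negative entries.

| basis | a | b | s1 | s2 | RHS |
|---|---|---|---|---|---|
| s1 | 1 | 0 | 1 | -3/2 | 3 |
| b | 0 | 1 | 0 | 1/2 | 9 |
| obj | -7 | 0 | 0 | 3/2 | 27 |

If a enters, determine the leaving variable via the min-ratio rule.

s1

Column a entries and ratios — s1: 3/1 = 3; b: 0 ≤ 0, skip.
Smallest ratio is 3 in the row of s1, so s1 leaves.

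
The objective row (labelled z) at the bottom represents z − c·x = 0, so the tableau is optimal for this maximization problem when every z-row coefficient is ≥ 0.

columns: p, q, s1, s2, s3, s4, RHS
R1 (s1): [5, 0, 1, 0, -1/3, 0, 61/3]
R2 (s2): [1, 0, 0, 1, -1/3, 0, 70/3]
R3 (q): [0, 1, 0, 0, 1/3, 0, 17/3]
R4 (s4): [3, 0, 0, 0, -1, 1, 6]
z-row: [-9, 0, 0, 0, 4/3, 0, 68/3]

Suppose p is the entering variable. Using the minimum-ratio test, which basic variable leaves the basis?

s4

Column p entries and ratios — s1: (61/3)/5 = 61/15; s2: (70/3)/1 = 70/3; q: 0 ≤ 0, skip; s4: 6/3 = 2.
Smallest ratio is 2 in the row of s4, so s4 leaves.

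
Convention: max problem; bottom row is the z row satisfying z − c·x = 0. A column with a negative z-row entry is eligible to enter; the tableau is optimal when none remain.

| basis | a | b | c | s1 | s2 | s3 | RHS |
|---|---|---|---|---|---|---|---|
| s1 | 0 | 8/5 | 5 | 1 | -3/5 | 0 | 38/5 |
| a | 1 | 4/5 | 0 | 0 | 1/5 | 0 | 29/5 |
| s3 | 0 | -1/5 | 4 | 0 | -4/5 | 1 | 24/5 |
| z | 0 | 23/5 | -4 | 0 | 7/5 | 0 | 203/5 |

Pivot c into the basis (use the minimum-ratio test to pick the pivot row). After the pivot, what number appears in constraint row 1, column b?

37/20

Ratio test on column c — row 1: (38/5)/5 = 38/25; row 2: entry 0 ≤ 0; row 3: (24/5)/4 = 6/5. Minimum is 6/5 at row 3 (s3 leaves); pivot element 4.
Divide row 3 by 4; eliminate column c from the other rows.
Row 1 update in column b: 8/5 − 5·(-1/20) = 37/20.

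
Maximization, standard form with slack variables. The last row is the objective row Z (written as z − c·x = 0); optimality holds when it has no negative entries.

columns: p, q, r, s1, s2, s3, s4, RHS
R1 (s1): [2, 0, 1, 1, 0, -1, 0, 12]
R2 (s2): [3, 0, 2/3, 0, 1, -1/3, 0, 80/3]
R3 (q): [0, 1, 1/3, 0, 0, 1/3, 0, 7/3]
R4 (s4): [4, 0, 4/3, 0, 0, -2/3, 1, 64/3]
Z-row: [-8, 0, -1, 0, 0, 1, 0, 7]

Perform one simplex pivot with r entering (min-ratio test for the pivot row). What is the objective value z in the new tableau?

Ratio test on column r — row 1: 12/1 = 12; row 2: (80/3)/(2/3) = 40; row 3: (7/3)/(1/3) = 7; row 4: (64/3)/(4/3) = 16. Minimum is 7 at row 3 (q leaves); pivot element 1/3.
Pivot on row 3; the Z-row RHS becomes 7 − (-1)·7 = 14.

14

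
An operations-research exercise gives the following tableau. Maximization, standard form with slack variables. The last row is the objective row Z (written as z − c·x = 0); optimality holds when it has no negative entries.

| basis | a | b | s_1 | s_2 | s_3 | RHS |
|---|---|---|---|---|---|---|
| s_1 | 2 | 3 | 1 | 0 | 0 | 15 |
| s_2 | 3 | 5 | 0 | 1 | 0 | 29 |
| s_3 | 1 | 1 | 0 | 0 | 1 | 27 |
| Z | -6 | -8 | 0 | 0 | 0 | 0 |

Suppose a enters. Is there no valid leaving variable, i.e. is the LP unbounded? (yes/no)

Column a has positive entries in row(s) 1, 2, 3, so the ratio test bounds it — not unbounded.

no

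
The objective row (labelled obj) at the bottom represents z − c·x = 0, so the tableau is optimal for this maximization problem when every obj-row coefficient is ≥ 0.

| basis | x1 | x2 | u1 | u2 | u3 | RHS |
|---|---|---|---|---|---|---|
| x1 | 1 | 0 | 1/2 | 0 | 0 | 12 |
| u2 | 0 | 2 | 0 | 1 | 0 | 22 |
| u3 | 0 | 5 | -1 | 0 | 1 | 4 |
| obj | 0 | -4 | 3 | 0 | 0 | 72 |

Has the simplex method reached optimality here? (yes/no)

no

The obj-row has a negative entry -4 in column x2, so it is not optimal.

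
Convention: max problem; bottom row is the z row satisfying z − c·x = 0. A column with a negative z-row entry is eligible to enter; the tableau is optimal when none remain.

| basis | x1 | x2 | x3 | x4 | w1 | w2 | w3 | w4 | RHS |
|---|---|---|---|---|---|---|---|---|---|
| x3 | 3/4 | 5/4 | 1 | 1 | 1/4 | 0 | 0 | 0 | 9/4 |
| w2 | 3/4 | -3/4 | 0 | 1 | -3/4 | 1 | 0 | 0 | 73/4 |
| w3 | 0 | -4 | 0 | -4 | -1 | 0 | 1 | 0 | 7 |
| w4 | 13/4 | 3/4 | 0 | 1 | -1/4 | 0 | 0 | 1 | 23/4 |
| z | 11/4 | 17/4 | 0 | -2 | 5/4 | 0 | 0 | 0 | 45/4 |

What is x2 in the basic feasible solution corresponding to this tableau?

x2 is not in the basis, so in the current basic feasible solution x2 = 0.

0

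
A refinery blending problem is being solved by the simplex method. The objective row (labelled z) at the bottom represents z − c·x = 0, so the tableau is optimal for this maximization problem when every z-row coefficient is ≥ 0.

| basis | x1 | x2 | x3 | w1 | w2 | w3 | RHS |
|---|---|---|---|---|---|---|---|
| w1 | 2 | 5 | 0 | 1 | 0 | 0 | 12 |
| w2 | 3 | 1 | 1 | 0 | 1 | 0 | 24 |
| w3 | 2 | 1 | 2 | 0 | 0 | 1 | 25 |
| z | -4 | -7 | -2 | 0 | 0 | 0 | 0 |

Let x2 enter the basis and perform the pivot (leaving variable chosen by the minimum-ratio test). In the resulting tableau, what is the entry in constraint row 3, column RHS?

Ratio test on column x2 — row 1: 12/5 = 12/5; row 2: 24/1 = 24; row 3: 25/1 = 25. Minimum is 12/5 at row 1 (w1 leaves); pivot element 5.
Divide row 1 by 5; eliminate column x2 from the other rows.
Row 3 update in column RHS: 25 − 1·(12/5) = 113/5.

113/5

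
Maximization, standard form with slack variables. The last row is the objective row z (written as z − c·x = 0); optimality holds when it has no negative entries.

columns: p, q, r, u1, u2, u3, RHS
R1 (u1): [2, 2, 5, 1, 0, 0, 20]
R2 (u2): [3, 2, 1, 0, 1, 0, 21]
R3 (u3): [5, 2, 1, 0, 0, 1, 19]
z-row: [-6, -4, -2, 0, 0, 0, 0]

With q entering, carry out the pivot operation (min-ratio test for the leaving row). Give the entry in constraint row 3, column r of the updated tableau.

1/2

Ratio test on column q — row 1: 20/2 = 10; row 2: 21/2 = 21/2; row 3: 19/2 = 19/2. Minimum is 19/2 at row 3 (u3 leaves); pivot element 2.
Divide row 3 by 2; eliminate column q from the other rows.
In the new row 3, the r entry is the old entry divided by the pivot: 1/2 = 1/2.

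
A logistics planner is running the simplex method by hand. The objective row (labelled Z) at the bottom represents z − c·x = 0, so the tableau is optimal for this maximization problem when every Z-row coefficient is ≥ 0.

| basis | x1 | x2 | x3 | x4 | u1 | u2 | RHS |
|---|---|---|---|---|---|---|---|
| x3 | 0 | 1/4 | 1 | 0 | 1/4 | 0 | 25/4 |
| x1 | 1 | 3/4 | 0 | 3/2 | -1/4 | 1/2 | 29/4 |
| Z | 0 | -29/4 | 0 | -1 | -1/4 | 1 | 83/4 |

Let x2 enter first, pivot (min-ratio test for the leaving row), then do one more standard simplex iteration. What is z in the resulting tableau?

243/2

Ratio test on column x2 — row 1: (25/4)/(1/4) = 25; row 2: (29/4)/(3/4) = 29/3. Minimum is 29/3 at row 2 (x1 leaves); pivot element 3/4.
Pivot on row 2; the Z-row RHS becomes 83/4 − (-29/4)·(29/3) = 545/6.
Next entering variable (most negative Z-row entry -8/3): u1.
Ratio test on column u1 — row 1: (23/6)/(1/3) = 23/2; row 2: entry -1/3 ≤ 0. Minimum is 23/2 at row 1 (x3 leaves); pivot element 1/3.
After the second pivot the Z-row RHS is 545/6 − (-8/3)·(23/2) = 243/2.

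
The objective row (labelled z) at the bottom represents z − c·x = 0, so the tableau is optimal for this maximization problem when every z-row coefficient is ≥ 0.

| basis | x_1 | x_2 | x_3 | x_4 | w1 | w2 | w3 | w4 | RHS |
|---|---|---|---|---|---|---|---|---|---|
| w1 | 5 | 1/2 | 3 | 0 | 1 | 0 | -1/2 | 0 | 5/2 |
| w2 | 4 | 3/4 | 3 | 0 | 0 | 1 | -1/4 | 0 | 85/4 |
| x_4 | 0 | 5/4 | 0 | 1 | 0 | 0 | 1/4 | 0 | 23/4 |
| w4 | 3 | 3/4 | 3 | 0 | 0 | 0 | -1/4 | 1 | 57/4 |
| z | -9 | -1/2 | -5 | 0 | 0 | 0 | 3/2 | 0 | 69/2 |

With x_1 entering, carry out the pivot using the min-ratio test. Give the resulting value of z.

Ratio test on column x_1 — row 1: (5/2)/5 = 1/2; row 2: (85/4)/4 = 85/16; row 3: entry 0 ≤ 0; row 4: (57/4)/3 = 19/4. Minimum is 1/2 at row 1 (w1 leaves); pivot element 5.
Pivot on row 1; the z-row RHS becomes 69/2 − (-9)·(1/2) = 39.

39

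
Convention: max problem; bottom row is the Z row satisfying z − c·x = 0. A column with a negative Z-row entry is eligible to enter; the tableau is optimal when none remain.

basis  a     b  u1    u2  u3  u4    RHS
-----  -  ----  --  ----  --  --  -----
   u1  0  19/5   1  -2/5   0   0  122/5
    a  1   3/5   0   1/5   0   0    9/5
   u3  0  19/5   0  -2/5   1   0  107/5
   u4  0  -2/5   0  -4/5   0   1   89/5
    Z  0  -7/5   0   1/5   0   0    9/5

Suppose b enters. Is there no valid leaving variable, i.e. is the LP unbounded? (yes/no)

Column b has positive entries in row(s) 1, 2, 3, so the ratio test bounds it — not unbounded.

no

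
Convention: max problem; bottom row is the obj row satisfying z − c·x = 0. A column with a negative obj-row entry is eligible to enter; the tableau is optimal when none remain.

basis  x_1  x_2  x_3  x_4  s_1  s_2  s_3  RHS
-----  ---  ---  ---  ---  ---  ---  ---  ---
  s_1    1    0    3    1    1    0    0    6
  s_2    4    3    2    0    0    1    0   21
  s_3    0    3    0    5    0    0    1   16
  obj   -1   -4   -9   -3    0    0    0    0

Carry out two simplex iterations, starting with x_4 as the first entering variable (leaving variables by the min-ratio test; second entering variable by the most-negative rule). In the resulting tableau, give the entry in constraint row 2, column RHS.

287/15

Ratio test on column x_4 — row 1: 6/1 = 6; row 2: entry 0 ≤ 0; row 3: 16/5 = 16/5. Minimum is 16/5 at row 3 (s_3 leaves); pivot element 5.
Divide row 3 by 5; eliminate column x_4 from the other rows.
Second iteration: most negative obj-row entry is -9 in column x_3, so x_3 enters.
Ratio test on column x_3 — row 1: (14/5)/3 = 14/15; row 2: 21/2 = 21/2; row 3: entry 0 ≤ 0. Minimum is 14/15 at row 1 (s_1 leaves); pivot element 3.
Divide row 1 by 3; eliminate column x_3 from the other rows.
After both pivots, the entry at constraint row 2, column RHS is 287/15.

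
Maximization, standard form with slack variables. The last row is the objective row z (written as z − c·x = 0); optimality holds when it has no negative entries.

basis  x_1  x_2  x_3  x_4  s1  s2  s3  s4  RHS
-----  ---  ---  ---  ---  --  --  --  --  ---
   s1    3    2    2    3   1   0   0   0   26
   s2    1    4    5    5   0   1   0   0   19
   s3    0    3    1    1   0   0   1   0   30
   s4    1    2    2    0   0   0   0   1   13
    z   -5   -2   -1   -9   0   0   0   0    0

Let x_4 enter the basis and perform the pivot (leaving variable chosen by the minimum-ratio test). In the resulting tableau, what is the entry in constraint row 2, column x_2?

Ratio test on column x_4 — row 1: 26/3 = 26/3; row 2: 19/5 = 19/5; row 3: 30/1 = 30; row 4: entry 0 ≤ 0. Minimum is 19/5 at row 2 (s2 leaves); pivot element 5.
Divide row 2 by 5; eliminate column x_4 from the other rows.
In the new row 2, the x_2 entry is the old entry divided by the pivot: 4/5 = 4/5.

4/5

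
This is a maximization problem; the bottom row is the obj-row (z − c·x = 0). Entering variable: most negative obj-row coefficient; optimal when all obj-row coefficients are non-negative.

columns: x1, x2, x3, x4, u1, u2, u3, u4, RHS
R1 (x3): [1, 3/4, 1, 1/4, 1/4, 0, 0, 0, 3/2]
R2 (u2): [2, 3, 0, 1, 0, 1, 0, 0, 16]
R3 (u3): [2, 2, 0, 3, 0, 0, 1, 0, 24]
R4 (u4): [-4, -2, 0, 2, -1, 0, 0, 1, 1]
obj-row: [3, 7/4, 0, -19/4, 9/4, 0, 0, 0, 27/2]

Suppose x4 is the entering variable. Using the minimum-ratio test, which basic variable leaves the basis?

u4

Column x4 entries and ratios — x3: (3/2)/(1/4) = 6; u2: 16/1 = 16; u3: 24/3 = 8; u4: 1/2 = 1/2.
Smallest ratio is 1/2 in the row of u4, so u4 leaves.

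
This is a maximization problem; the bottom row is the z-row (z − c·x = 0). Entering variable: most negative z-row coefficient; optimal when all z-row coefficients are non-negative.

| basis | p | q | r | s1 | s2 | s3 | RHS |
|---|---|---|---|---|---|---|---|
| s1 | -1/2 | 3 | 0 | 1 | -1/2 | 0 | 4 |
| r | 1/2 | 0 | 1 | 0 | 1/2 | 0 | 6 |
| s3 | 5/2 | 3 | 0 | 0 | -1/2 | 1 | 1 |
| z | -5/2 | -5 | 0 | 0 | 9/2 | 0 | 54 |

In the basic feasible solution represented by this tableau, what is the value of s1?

4

s1 is basic (row 1); its value is the RHS of that row, 4.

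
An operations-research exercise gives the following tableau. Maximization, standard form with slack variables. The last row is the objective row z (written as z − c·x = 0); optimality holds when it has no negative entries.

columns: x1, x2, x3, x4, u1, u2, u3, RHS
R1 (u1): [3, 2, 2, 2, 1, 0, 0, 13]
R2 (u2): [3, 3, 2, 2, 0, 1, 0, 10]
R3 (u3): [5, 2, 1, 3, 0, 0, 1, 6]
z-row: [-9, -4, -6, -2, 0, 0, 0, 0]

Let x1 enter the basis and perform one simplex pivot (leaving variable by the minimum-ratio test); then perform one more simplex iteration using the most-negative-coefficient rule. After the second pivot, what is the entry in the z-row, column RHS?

Ratio test on column x1 — row 1: 13/3 = 13/3; row 2: 10/3 = 10/3; row 3: 6/5 = 6/5. Minimum is 6/5 at row 3 (u3 leaves); pivot element 5.
Divide row 3 by 5; eliminate column x1 from the other rows.
Second iteration: most negative z-row entry is -21/5 in column x3, so x3 enters.
Ratio test on column x3 — row 1: (47/5)/(7/5) = 47/7; row 2: (32/5)/(7/5) = 32/7; row 3: (6/5)/(1/5) = 6. Minimum is 32/7 at row 2 (u2 leaves); pivot element 7/5.
Divide row 2 by 7/5; eliminate column x3 from the other rows.
After both pivots, the entry at the z-row, column RHS is 30.

30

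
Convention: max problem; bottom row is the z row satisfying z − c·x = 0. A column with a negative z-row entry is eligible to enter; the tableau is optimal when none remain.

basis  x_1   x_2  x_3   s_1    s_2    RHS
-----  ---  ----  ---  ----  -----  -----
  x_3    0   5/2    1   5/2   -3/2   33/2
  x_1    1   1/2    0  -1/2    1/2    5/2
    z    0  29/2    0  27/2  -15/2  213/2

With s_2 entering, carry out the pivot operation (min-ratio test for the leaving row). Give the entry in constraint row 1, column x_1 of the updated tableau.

Ratio test on column s_2 — row 1: entry -3/2 ≤ 0; row 2: (5/2)/(1/2) = 5. Minimum is 5 at row 2 (x_1 leaves); pivot element 1/2.
Divide row 2 by 1/2; eliminate column s_2 from the other rows.
Row 1 update in column x_1: 0 − (-3/2)·2 = 3.

3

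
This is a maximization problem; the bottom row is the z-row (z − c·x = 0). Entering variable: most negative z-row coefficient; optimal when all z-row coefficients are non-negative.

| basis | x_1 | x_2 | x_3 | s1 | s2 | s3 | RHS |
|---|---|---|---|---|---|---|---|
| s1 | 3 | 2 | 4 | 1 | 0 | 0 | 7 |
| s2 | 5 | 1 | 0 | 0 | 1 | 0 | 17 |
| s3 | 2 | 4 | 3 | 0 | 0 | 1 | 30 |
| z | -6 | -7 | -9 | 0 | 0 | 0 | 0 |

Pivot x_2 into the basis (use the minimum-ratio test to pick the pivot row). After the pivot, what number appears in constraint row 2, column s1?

-1/2

Ratio test on column x_2 — row 1: 7/2 = 7/2; row 2: 17/1 = 17; row 3: 30/4 = 15/2. Minimum is 7/2 at row 1 (s1 leaves); pivot element 2.
Divide row 1 by 2; eliminate column x_2 from the other rows.
Row 2 update in column s1: 0 − 1·(1/2) = -1/2.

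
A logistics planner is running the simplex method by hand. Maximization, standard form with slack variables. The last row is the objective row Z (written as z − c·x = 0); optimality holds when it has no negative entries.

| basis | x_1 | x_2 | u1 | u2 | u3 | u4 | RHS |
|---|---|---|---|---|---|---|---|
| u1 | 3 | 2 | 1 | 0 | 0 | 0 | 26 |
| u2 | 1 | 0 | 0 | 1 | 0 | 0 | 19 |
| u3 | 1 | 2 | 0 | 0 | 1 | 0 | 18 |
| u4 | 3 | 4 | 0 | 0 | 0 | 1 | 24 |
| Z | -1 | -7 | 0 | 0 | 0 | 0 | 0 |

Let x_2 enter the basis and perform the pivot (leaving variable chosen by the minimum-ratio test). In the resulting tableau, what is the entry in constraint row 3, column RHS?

Ratio test on column x_2 — row 1: 26/2 = 13; row 2: entry 0 ≤ 0; row 3: 18/2 = 9; row 4: 24/4 = 6. Minimum is 6 at row 4 (u4 leaves); pivot element 4.
Divide row 4 by 4; eliminate column x_2 from the other rows.
Row 3 update in column RHS: 18 − 2·6 = 6.

6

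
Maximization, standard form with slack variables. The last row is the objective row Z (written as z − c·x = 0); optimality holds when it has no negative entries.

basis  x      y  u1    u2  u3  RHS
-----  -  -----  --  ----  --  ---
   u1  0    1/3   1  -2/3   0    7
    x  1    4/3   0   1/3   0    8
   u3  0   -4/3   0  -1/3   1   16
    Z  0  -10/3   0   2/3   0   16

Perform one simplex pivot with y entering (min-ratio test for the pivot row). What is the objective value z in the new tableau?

Ratio test on column y — row 1: 7/(1/3) = 21; row 2: 8/(4/3) = 6; row 3: entry -4/3 ≤ 0. Minimum is 6 at row 2 (x leaves); pivot element 4/3.
Pivot on row 2; the Z-row RHS becomes 16 − (-10/3)·6 = 36.

36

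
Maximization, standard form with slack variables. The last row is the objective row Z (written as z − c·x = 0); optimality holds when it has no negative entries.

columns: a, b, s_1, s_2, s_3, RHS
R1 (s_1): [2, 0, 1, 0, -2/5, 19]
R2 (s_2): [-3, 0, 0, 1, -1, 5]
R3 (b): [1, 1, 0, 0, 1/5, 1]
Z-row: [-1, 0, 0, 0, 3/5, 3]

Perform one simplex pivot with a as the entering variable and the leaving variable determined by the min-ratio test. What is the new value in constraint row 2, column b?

3

Ratio test on column a — row 1: 19/2 = 19/2; row 2: entry -3 ≤ 0; row 3: 1/1 = 1. Minimum is 1 at row 3 (b leaves); pivot element 1.
Divide row 3 by 1; eliminate column a from the other rows.
Row 2 update in column b: 0 − (-3)·1 = 3.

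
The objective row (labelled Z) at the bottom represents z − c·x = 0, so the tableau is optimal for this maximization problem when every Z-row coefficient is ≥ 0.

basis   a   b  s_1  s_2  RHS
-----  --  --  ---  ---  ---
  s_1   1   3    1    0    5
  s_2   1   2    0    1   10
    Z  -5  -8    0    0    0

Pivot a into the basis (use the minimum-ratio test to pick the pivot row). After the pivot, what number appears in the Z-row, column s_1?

5

Ratio test on column a — row 1: 5/1 = 5; row 2: 10/1 = 10. Minimum is 5 at row 1 (s_1 leaves); pivot element 1.
Divide row 1 by 1; eliminate column a from the other rows.
Z-row update in column s_1: 0 − (-5)·1 = 5.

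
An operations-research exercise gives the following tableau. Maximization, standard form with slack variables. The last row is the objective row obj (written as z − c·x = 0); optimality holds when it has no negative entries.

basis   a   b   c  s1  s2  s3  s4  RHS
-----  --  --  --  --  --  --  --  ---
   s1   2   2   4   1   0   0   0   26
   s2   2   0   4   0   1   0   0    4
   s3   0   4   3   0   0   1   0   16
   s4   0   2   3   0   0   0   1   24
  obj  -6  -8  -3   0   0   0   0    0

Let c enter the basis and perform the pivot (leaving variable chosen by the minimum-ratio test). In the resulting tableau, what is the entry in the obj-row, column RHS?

Ratio test on column c — row 1: 26/4 = 13/2; row 2: 4/4 = 1; row 3: 16/3 = 16/3; row 4: 24/3 = 8. Minimum is 1 at row 2 (s2 leaves); pivot element 4.
Divide row 2 by 4; eliminate column c from the other rows.
obj-row update in column RHS: 0 − (-3)·1 = 3.

3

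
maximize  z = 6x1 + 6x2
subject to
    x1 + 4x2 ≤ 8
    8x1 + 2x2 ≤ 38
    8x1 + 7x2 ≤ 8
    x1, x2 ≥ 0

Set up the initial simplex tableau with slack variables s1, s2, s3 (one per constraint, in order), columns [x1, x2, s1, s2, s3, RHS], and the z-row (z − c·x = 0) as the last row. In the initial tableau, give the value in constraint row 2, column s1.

Slack s1 belongs to constraint 1; its column is the unit vector e_1, so the entry in row 2 is 0.

0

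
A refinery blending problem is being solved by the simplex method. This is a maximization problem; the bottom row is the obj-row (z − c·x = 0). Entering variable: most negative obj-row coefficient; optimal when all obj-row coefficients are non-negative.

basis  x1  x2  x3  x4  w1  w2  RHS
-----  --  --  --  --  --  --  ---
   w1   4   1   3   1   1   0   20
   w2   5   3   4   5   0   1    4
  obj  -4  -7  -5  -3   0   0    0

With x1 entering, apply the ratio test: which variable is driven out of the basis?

Column x1 entries and ratios — w1: 20/4 = 5; w2: 4/5 = 4/5.
Smallest ratio is 4/5 in the row of w2, so w2 leaves.

w2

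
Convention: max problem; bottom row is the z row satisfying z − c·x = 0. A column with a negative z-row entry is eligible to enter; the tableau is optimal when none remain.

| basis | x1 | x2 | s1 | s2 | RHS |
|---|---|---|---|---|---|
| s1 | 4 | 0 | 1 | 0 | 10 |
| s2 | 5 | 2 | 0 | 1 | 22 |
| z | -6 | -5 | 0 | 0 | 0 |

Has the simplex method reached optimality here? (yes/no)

The z-row has a negative entry -6 in column x1, so it is not optimal.

no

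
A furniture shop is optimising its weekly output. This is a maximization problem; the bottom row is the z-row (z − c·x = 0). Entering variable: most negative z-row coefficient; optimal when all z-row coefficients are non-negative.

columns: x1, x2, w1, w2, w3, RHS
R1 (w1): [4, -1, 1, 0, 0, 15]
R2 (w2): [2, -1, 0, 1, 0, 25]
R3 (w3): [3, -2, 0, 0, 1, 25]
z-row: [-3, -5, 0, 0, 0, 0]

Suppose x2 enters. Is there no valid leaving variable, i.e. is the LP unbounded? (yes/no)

yes

Every constraint-row entry in column x2 is ≤ 0, so increasing x2 is unbounded.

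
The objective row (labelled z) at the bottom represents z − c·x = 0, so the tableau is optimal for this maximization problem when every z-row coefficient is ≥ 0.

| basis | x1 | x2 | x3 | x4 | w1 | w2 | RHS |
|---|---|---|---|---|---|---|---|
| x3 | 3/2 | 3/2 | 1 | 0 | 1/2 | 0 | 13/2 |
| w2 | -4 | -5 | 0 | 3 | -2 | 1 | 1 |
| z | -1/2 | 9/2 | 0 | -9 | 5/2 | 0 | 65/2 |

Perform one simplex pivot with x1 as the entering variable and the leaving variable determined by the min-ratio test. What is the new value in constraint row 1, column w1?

1/3

Ratio test on column x1 — row 1: (13/2)/(3/2) = 13/3; row 2: entry -4 ≤ 0. Minimum is 13/3 at row 1 (x3 leaves); pivot element 3/2.
Divide row 1 by 3/2; eliminate column x1 from the other rows.
In the new row 1, the w1 entry is the old entry divided by the pivot: (1/2)/(3/2) = 1/3.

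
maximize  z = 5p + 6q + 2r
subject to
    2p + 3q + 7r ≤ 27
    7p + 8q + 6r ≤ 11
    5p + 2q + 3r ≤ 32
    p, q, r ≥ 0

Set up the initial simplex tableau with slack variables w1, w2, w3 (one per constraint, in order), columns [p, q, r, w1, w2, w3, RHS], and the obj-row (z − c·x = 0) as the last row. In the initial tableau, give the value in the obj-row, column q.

The obj-row carries the negated objective coefficients: the q entry is -6.

-6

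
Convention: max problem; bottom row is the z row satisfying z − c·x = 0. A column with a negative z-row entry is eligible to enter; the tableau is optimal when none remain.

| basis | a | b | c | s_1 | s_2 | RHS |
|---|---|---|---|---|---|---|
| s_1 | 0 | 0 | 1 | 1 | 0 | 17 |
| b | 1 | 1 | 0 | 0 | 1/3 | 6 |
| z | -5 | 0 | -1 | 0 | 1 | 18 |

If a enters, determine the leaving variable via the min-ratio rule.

Column a entries and ratios — s_1: 0 ≤ 0, skip; b: 6/1 = 6.
Smallest ratio is 6 in the row of b, so b leaves.

b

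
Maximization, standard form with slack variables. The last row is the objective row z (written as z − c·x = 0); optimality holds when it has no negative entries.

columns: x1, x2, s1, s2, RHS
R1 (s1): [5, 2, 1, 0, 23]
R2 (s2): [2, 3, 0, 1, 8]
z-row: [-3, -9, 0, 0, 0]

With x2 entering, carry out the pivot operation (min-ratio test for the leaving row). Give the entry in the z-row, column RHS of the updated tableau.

24

Ratio test on column x2 — row 1: 23/2 = 23/2; row 2: 8/3 = 8/3. Minimum is 8/3 at row 2 (s2 leaves); pivot element 3.
Divide row 2 by 3; eliminate column x2 from the other rows.
z-row update in column RHS: 0 − (-9)·(8/3) = 24.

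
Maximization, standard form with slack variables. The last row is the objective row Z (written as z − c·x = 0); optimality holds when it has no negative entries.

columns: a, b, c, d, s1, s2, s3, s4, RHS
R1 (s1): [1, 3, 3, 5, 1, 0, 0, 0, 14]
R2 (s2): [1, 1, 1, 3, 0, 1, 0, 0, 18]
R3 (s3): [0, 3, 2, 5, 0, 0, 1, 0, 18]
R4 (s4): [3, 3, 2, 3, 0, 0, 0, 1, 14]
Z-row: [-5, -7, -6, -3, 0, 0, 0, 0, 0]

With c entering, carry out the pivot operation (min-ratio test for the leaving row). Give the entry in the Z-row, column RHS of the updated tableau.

28

Ratio test on column c — row 1: 14/3 = 14/3; row 2: 18/1 = 18; row 3: 18/2 = 9; row 4: 14/2 = 7. Minimum is 14/3 at row 1 (s1 leaves); pivot element 3.
Divide row 1 by 3; eliminate column c from the other rows.
Z-row update in column RHS: 0 − (-6)·(14/3) = 28.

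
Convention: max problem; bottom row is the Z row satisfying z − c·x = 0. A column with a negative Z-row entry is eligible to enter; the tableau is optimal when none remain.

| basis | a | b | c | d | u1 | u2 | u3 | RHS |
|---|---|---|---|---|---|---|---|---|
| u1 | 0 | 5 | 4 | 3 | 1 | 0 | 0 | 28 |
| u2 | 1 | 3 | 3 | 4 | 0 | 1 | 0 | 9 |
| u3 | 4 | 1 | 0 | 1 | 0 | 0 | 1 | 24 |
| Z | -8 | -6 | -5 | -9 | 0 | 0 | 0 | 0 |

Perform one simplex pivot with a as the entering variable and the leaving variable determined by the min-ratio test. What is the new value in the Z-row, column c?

Ratio test on column a — row 1: entry 0 ≤ 0; row 2: 9/1 = 9; row 3: 24/4 = 6. Minimum is 6 at row 3 (u3 leaves); pivot element 4.
Divide row 3 by 4; eliminate column a from the other rows.
Z-row update in column c: -5 − (-8)·0 = -5.

-5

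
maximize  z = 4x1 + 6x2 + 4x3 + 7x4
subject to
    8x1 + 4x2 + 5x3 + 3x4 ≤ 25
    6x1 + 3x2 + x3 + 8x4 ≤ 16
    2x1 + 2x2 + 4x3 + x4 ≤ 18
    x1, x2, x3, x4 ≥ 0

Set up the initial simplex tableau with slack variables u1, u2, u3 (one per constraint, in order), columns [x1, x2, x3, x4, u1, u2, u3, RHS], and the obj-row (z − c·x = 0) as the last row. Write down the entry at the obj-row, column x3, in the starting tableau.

The obj-row carries the negated objective coefficients: the x3 entry is -4.

-4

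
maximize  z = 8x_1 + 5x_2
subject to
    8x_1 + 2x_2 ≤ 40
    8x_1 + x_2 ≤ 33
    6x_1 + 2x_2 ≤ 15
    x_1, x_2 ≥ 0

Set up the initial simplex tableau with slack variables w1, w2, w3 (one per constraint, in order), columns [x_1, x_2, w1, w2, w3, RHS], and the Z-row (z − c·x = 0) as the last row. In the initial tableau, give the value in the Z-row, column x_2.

The Z-row carries the negated objective coefficients: the x_2 entry is -5.

-5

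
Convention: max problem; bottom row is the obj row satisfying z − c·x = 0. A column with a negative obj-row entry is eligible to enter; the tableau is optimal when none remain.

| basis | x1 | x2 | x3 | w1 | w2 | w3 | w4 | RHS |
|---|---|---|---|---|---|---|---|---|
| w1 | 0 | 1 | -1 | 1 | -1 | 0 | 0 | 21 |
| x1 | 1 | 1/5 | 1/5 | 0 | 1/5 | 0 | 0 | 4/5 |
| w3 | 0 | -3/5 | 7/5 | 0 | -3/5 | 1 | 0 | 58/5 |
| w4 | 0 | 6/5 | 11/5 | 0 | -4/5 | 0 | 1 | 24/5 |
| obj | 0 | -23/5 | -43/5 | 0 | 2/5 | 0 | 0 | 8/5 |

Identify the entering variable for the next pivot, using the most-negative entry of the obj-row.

x3

Negative obj-row entries: x2: -23/5, x3: -43/5.
The most negative is -43/5 in column x3, so x3 enters.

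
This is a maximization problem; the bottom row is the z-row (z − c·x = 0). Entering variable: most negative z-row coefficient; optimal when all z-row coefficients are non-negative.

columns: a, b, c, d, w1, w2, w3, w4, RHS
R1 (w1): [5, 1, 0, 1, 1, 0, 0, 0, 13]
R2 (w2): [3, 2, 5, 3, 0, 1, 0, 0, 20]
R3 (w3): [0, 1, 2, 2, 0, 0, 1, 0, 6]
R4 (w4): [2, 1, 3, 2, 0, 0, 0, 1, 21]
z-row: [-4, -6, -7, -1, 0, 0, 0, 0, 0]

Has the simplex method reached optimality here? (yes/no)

The z-row has a negative entry -7 in column c, so it is not optimal.

no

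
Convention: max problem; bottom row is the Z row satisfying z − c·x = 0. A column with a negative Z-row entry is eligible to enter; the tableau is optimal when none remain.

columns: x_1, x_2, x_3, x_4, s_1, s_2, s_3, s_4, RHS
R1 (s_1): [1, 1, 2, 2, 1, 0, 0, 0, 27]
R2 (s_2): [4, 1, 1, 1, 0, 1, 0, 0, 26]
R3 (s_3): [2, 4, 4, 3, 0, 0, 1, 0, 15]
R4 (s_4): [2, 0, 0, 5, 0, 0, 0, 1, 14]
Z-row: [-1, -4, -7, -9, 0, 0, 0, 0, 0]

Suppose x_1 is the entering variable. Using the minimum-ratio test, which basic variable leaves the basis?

s_2

Column x_1 entries and ratios — s_1: 27/1 = 27; s_2: 26/4 = 13/2; s_3: 15/2 = 15/2; s_4: 14/2 = 7.
Smallest ratio is 13/2 in the row of s_2, so s_2 leaves.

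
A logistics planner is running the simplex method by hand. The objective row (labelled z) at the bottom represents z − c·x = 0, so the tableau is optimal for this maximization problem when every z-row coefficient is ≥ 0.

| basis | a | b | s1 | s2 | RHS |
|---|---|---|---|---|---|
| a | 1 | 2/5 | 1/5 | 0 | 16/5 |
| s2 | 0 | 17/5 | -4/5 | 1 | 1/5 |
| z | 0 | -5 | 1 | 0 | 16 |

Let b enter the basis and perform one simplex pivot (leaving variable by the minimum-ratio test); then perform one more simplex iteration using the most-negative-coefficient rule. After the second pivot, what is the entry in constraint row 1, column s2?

-2/5

Ratio test on column b — row 1: (16/5)/(2/5) = 8; row 2: (1/5)/(17/5) = 1/17. Minimum is 1/17 at row 2 (s2 leaves); pivot element 17/5.
Divide row 2 by 17/5; eliminate column b from the other rows.
Second iteration: most negative z-row entry is -3/17 in column s1, so s1 enters.
Ratio test on column s1 — row 1: (54/17)/(5/17) = 54/5; row 2: entry -4/17 ≤ 0. Minimum is 54/5 at row 1 (a leaves); pivot element 5/17.
Divide row 1 by 5/17; eliminate column s1 from the other rows.
After both pivots, the entry at constraint row 1, column s2 is -2/5.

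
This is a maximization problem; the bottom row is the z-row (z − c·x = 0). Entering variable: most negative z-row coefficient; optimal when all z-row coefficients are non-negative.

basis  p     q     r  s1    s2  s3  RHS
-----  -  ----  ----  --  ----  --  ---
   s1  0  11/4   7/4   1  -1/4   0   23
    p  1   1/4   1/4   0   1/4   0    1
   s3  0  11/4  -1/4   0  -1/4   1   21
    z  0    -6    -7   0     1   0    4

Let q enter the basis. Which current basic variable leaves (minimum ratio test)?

Column q entries and ratios — s1: 23/(11/4) = 92/11; p: 1/(1/4) = 4; s3: 21/(11/4) = 84/11.
Smallest ratio is 4 in the row of p, so p leaves.

p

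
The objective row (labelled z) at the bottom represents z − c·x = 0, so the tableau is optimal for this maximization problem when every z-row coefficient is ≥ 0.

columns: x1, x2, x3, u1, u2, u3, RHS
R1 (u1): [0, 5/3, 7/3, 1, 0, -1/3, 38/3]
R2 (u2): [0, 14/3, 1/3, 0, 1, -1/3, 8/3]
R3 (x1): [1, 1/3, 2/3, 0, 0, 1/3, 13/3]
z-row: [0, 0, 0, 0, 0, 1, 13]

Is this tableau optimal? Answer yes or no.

yes

Every z-row coefficient is ≥ 0, so the tableau is optimal.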